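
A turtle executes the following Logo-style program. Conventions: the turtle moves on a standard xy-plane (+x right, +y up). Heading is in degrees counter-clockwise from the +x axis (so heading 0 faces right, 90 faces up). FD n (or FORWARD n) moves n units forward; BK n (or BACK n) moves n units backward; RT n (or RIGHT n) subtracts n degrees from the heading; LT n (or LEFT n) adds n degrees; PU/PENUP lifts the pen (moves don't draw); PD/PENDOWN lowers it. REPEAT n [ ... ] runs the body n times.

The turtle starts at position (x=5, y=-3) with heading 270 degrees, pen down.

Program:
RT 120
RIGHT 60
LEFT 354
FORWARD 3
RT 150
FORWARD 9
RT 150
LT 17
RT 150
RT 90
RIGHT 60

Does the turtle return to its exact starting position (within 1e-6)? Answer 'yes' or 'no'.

Answer: no

Derivation:
Executing turtle program step by step:
Start: pos=(5,-3), heading=270, pen down
RT 120: heading 270 -> 150
RT 60: heading 150 -> 90
LT 354: heading 90 -> 84
FD 3: (5,-3) -> (5.314,-0.016) [heading=84, draw]
RT 150: heading 84 -> 294
FD 9: (5.314,-0.016) -> (8.974,-8.238) [heading=294, draw]
RT 150: heading 294 -> 144
LT 17: heading 144 -> 161
RT 150: heading 161 -> 11
RT 90: heading 11 -> 281
RT 60: heading 281 -> 221
Final: pos=(8.974,-8.238), heading=221, 2 segment(s) drawn

Start position: (5, -3)
Final position: (8.974, -8.238)
Distance = 6.575; >= 1e-6 -> NOT closed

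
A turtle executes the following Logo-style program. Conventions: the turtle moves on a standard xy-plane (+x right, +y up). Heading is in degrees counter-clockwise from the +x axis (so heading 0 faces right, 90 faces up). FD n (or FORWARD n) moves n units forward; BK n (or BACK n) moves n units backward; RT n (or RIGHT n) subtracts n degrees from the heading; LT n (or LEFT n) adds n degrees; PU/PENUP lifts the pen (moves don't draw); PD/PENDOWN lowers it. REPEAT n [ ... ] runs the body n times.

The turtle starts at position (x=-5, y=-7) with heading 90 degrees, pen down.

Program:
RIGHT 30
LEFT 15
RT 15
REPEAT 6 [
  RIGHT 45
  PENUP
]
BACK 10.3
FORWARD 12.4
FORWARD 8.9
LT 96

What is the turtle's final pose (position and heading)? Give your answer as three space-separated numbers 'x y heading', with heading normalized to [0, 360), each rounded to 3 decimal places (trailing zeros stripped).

Executing turtle program step by step:
Start: pos=(-5,-7), heading=90, pen down
RT 30: heading 90 -> 60
LT 15: heading 60 -> 75
RT 15: heading 75 -> 60
REPEAT 6 [
  -- iteration 1/6 --
  RT 45: heading 60 -> 15
  PU: pen up
  -- iteration 2/6 --
  RT 45: heading 15 -> 330
  PU: pen up
  -- iteration 3/6 --
  RT 45: heading 330 -> 285
  PU: pen up
  -- iteration 4/6 --
  RT 45: heading 285 -> 240
  PU: pen up
  -- iteration 5/6 --
  RT 45: heading 240 -> 195
  PU: pen up
  -- iteration 6/6 --
  RT 45: heading 195 -> 150
  PU: pen up
]
BK 10.3: (-5,-7) -> (3.92,-12.15) [heading=150, move]
FD 12.4: (3.92,-12.15) -> (-6.819,-5.95) [heading=150, move]
FD 8.9: (-6.819,-5.95) -> (-14.526,-1.5) [heading=150, move]
LT 96: heading 150 -> 246
Final: pos=(-14.526,-1.5), heading=246, 0 segment(s) drawn

Answer: -14.526 -1.5 246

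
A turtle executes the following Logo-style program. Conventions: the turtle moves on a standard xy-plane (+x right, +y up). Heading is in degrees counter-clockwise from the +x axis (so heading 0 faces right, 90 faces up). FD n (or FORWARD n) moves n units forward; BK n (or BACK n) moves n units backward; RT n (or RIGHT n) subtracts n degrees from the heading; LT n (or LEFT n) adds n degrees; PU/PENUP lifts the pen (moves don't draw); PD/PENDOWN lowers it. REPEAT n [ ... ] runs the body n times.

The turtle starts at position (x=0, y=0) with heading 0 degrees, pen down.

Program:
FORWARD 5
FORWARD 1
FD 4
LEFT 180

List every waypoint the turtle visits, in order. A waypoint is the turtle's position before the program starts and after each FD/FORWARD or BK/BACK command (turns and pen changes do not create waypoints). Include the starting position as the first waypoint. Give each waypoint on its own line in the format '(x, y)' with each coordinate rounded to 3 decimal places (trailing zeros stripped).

Answer: (0, 0)
(5, 0)
(6, 0)
(10, 0)

Derivation:
Executing turtle program step by step:
Start: pos=(0,0), heading=0, pen down
FD 5: (0,0) -> (5,0) [heading=0, draw]
FD 1: (5,0) -> (6,0) [heading=0, draw]
FD 4: (6,0) -> (10,0) [heading=0, draw]
LT 180: heading 0 -> 180
Final: pos=(10,0), heading=180, 3 segment(s) drawn
Waypoints (4 total):
(0, 0)
(5, 0)
(6, 0)
(10, 0)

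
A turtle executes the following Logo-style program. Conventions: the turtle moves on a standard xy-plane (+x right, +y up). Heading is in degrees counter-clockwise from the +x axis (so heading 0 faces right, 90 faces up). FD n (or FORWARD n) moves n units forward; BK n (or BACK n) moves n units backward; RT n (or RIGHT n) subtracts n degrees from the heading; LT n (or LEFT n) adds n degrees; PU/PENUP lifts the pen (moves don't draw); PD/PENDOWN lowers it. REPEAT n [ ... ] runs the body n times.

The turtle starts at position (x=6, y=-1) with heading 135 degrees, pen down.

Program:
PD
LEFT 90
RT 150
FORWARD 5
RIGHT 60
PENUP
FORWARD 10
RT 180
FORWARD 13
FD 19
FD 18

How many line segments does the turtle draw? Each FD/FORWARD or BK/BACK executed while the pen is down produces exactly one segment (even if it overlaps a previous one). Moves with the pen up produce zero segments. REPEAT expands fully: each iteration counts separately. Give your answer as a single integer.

Answer: 1

Derivation:
Executing turtle program step by step:
Start: pos=(6,-1), heading=135, pen down
PD: pen down
LT 90: heading 135 -> 225
RT 150: heading 225 -> 75
FD 5: (6,-1) -> (7.294,3.83) [heading=75, draw]
RT 60: heading 75 -> 15
PU: pen up
FD 10: (7.294,3.83) -> (16.953,6.418) [heading=15, move]
RT 180: heading 15 -> 195
FD 13: (16.953,6.418) -> (4.396,3.053) [heading=195, move]
FD 19: (4.396,3.053) -> (-13.956,-1.864) [heading=195, move]
FD 18: (-13.956,-1.864) -> (-31.343,-6.523) [heading=195, move]
Final: pos=(-31.343,-6.523), heading=195, 1 segment(s) drawn
Segments drawn: 1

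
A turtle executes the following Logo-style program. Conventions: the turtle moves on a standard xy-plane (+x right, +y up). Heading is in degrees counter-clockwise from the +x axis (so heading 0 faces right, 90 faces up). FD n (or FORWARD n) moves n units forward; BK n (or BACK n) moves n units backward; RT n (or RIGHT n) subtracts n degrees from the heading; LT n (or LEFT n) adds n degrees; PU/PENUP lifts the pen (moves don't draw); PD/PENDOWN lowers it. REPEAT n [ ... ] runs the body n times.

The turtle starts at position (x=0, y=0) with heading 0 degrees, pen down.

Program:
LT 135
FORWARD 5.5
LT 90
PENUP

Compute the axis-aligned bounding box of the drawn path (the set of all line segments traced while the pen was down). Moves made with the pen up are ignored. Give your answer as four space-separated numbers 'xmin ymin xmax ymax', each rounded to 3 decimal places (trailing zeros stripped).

Answer: -3.889 0 0 3.889

Derivation:
Executing turtle program step by step:
Start: pos=(0,0), heading=0, pen down
LT 135: heading 0 -> 135
FD 5.5: (0,0) -> (-3.889,3.889) [heading=135, draw]
LT 90: heading 135 -> 225
PU: pen up
Final: pos=(-3.889,3.889), heading=225, 1 segment(s) drawn

Segment endpoints: x in {-3.889, 0}, y in {0, 3.889}
xmin=-3.889, ymin=0, xmax=0, ymax=3.889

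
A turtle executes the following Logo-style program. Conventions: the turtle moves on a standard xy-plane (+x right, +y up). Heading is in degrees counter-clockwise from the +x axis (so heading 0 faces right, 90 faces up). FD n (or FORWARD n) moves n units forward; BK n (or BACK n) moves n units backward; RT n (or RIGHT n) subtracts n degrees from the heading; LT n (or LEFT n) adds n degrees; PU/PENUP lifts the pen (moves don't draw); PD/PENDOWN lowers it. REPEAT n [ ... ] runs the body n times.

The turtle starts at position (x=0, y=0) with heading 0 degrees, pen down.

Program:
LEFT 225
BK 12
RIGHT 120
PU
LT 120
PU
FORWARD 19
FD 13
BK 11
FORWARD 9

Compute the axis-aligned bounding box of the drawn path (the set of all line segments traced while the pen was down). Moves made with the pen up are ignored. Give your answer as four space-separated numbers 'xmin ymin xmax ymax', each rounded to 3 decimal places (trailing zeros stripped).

Executing turtle program step by step:
Start: pos=(0,0), heading=0, pen down
LT 225: heading 0 -> 225
BK 12: (0,0) -> (8.485,8.485) [heading=225, draw]
RT 120: heading 225 -> 105
PU: pen up
LT 120: heading 105 -> 225
PU: pen up
FD 19: (8.485,8.485) -> (-4.95,-4.95) [heading=225, move]
FD 13: (-4.95,-4.95) -> (-14.142,-14.142) [heading=225, move]
BK 11: (-14.142,-14.142) -> (-6.364,-6.364) [heading=225, move]
FD 9: (-6.364,-6.364) -> (-12.728,-12.728) [heading=225, move]
Final: pos=(-12.728,-12.728), heading=225, 1 segment(s) drawn

Segment endpoints: x in {0, 8.485}, y in {0, 8.485}
xmin=0, ymin=0, xmax=8.485, ymax=8.485

Answer: 0 0 8.485 8.485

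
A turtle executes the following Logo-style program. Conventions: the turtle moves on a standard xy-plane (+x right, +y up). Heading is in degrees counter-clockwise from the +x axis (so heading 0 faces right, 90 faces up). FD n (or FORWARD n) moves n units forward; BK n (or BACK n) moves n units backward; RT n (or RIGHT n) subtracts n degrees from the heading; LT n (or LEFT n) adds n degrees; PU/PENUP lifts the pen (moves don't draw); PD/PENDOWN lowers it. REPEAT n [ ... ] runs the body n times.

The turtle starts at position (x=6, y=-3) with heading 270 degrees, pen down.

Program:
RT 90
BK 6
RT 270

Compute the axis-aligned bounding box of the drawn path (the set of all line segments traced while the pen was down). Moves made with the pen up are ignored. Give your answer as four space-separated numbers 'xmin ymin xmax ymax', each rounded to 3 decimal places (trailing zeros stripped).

Executing turtle program step by step:
Start: pos=(6,-3), heading=270, pen down
RT 90: heading 270 -> 180
BK 6: (6,-3) -> (12,-3) [heading=180, draw]
RT 270: heading 180 -> 270
Final: pos=(12,-3), heading=270, 1 segment(s) drawn

Segment endpoints: x in {6, 12}, y in {-3, -3}
xmin=6, ymin=-3, xmax=12, ymax=-3

Answer: 6 -3 12 -3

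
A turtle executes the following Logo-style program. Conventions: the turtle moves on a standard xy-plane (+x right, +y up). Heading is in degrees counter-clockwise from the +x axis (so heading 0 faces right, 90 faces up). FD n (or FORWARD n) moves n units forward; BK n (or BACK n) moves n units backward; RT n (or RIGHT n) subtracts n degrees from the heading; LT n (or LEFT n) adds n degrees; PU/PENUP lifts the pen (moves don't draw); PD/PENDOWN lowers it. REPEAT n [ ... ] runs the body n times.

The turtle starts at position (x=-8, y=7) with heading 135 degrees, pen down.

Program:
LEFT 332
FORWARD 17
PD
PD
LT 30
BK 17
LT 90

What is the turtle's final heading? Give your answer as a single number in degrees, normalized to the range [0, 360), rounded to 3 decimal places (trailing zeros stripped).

Executing turtle program step by step:
Start: pos=(-8,7), heading=135, pen down
LT 332: heading 135 -> 107
FD 17: (-8,7) -> (-12.97,23.257) [heading=107, draw]
PD: pen down
PD: pen down
LT 30: heading 107 -> 137
BK 17: (-12.97,23.257) -> (-0.537,11.663) [heading=137, draw]
LT 90: heading 137 -> 227
Final: pos=(-0.537,11.663), heading=227, 2 segment(s) drawn

Answer: 227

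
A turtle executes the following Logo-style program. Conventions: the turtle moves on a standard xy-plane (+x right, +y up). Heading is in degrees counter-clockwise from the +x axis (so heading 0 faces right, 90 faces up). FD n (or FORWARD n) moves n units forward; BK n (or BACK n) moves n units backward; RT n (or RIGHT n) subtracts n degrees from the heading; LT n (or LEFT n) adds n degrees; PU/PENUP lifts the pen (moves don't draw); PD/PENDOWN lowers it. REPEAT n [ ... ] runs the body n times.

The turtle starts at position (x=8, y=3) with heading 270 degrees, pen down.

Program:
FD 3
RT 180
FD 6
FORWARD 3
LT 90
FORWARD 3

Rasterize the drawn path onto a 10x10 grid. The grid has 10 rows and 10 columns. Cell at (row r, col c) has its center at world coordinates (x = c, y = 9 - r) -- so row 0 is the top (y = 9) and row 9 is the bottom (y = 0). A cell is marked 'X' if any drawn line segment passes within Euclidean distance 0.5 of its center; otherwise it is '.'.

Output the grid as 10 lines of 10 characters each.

Segment 0: (8,3) -> (8,0)
Segment 1: (8,0) -> (8,6)
Segment 2: (8,6) -> (8,9)
Segment 3: (8,9) -> (5,9)

Answer: .....XXXX.
........X.
........X.
........X.
........X.
........X.
........X.
........X.
........X.
........X.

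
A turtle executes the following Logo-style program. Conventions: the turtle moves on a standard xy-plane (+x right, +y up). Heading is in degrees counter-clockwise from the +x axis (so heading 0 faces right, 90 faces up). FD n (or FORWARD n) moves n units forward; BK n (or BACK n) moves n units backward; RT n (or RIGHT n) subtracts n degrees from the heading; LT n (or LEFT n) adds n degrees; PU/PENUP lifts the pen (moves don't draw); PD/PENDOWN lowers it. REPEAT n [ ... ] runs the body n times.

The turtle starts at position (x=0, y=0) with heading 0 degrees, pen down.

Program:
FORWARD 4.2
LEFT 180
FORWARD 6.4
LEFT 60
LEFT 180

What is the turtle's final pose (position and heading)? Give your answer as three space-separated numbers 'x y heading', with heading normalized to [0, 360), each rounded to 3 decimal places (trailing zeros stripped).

Executing turtle program step by step:
Start: pos=(0,0), heading=0, pen down
FD 4.2: (0,0) -> (4.2,0) [heading=0, draw]
LT 180: heading 0 -> 180
FD 6.4: (4.2,0) -> (-2.2,0) [heading=180, draw]
LT 60: heading 180 -> 240
LT 180: heading 240 -> 60
Final: pos=(-2.2,0), heading=60, 2 segment(s) drawn

Answer: -2.2 0 60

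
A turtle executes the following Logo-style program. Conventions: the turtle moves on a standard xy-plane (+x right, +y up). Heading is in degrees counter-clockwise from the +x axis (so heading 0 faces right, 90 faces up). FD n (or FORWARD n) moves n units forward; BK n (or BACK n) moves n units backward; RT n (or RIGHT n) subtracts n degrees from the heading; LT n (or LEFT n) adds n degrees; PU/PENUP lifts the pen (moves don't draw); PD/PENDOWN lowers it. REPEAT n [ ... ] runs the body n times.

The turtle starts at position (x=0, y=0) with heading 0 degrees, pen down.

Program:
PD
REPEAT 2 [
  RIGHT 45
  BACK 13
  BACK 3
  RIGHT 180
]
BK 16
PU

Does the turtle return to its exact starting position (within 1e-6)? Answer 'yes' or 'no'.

Answer: no

Derivation:
Executing turtle program step by step:
Start: pos=(0,0), heading=0, pen down
PD: pen down
REPEAT 2 [
  -- iteration 1/2 --
  RT 45: heading 0 -> 315
  BK 13: (0,0) -> (-9.192,9.192) [heading=315, draw]
  BK 3: (-9.192,9.192) -> (-11.314,11.314) [heading=315, draw]
  RT 180: heading 315 -> 135
  -- iteration 2/2 --
  RT 45: heading 135 -> 90
  BK 13: (-11.314,11.314) -> (-11.314,-1.686) [heading=90, draw]
  BK 3: (-11.314,-1.686) -> (-11.314,-4.686) [heading=90, draw]
  RT 180: heading 90 -> 270
]
BK 16: (-11.314,-4.686) -> (-11.314,11.314) [heading=270, draw]
PU: pen up
Final: pos=(-11.314,11.314), heading=270, 5 segment(s) drawn

Start position: (0, 0)
Final position: (-11.314, 11.314)
Distance = 16; >= 1e-6 -> NOT closed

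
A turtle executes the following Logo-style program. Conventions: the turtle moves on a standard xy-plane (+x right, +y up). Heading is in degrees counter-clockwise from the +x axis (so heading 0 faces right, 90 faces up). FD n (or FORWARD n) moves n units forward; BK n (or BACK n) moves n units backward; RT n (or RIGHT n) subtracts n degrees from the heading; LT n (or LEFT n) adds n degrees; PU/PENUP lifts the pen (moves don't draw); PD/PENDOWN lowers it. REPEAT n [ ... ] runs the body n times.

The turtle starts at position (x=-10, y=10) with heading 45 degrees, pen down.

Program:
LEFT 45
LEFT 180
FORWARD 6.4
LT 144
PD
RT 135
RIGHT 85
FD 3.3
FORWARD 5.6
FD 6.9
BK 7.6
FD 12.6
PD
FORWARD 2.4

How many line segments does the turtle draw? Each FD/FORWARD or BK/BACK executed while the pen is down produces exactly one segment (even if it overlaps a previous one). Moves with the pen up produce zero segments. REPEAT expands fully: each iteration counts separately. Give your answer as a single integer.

Answer: 7

Derivation:
Executing turtle program step by step:
Start: pos=(-10,10), heading=45, pen down
LT 45: heading 45 -> 90
LT 180: heading 90 -> 270
FD 6.4: (-10,10) -> (-10,3.6) [heading=270, draw]
LT 144: heading 270 -> 54
PD: pen down
RT 135: heading 54 -> 279
RT 85: heading 279 -> 194
FD 3.3: (-10,3.6) -> (-13.202,2.802) [heading=194, draw]
FD 5.6: (-13.202,2.802) -> (-18.636,1.447) [heading=194, draw]
FD 6.9: (-18.636,1.447) -> (-25.331,-0.222) [heading=194, draw]
BK 7.6: (-25.331,-0.222) -> (-17.956,1.616) [heading=194, draw]
FD 12.6: (-17.956,1.616) -> (-30.182,-1.432) [heading=194, draw]
PD: pen down
FD 2.4: (-30.182,-1.432) -> (-32.511,-2.013) [heading=194, draw]
Final: pos=(-32.511,-2.013), heading=194, 7 segment(s) drawn
Segments drawn: 7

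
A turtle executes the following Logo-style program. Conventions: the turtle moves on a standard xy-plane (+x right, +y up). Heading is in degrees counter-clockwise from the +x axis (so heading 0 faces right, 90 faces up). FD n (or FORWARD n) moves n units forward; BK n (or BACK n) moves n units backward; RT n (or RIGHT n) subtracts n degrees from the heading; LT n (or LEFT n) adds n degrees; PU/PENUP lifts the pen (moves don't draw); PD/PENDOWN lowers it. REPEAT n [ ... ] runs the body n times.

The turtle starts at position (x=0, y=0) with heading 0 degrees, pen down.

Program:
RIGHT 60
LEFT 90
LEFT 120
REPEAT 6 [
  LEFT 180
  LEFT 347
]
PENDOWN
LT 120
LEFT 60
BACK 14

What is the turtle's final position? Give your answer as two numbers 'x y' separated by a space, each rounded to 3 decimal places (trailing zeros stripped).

Executing turtle program step by step:
Start: pos=(0,0), heading=0, pen down
RT 60: heading 0 -> 300
LT 90: heading 300 -> 30
LT 120: heading 30 -> 150
REPEAT 6 [
  -- iteration 1/6 --
  LT 180: heading 150 -> 330
  LT 347: heading 330 -> 317
  -- iteration 2/6 --
  LT 180: heading 317 -> 137
  LT 347: heading 137 -> 124
  -- iteration 3/6 --
  LT 180: heading 124 -> 304
  LT 347: heading 304 -> 291
  -- iteration 4/6 --
  LT 180: heading 291 -> 111
  LT 347: heading 111 -> 98
  -- iteration 5/6 --
  LT 180: heading 98 -> 278
  LT 347: heading 278 -> 265
  -- iteration 6/6 --
  LT 180: heading 265 -> 85
  LT 347: heading 85 -> 72
]
PD: pen down
LT 120: heading 72 -> 192
LT 60: heading 192 -> 252
BK 14: (0,0) -> (4.326,13.315) [heading=252, draw]
Final: pos=(4.326,13.315), heading=252, 1 segment(s) drawn

Answer: 4.326 13.315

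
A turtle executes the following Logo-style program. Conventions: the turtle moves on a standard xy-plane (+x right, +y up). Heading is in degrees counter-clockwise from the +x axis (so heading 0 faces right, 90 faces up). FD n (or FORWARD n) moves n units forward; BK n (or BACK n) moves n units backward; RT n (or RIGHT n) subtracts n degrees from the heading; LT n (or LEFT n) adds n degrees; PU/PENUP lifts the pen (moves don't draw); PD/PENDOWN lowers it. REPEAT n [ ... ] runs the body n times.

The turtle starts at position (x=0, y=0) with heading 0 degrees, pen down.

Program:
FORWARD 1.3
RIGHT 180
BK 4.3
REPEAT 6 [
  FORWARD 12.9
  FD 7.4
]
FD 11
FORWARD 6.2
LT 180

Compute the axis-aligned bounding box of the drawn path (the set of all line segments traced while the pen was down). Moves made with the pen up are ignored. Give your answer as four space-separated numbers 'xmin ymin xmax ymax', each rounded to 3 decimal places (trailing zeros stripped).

Answer: -133.4 0 5.6 0

Derivation:
Executing turtle program step by step:
Start: pos=(0,0), heading=0, pen down
FD 1.3: (0,0) -> (1.3,0) [heading=0, draw]
RT 180: heading 0 -> 180
BK 4.3: (1.3,0) -> (5.6,0) [heading=180, draw]
REPEAT 6 [
  -- iteration 1/6 --
  FD 12.9: (5.6,0) -> (-7.3,0) [heading=180, draw]
  FD 7.4: (-7.3,0) -> (-14.7,0) [heading=180, draw]
  -- iteration 2/6 --
  FD 12.9: (-14.7,0) -> (-27.6,0) [heading=180, draw]
  FD 7.4: (-27.6,0) -> (-35,0) [heading=180, draw]
  -- iteration 3/6 --
  FD 12.9: (-35,0) -> (-47.9,0) [heading=180, draw]
  FD 7.4: (-47.9,0) -> (-55.3,0) [heading=180, draw]
  -- iteration 4/6 --
  FD 12.9: (-55.3,0) -> (-68.2,0) [heading=180, draw]
  FD 7.4: (-68.2,0) -> (-75.6,0) [heading=180, draw]
  -- iteration 5/6 --
  FD 12.9: (-75.6,0) -> (-88.5,0) [heading=180, draw]
  FD 7.4: (-88.5,0) -> (-95.9,0) [heading=180, draw]
  -- iteration 6/6 --
  FD 12.9: (-95.9,0) -> (-108.8,0) [heading=180, draw]
  FD 7.4: (-108.8,0) -> (-116.2,0) [heading=180, draw]
]
FD 11: (-116.2,0) -> (-127.2,0) [heading=180, draw]
FD 6.2: (-127.2,0) -> (-133.4,0) [heading=180, draw]
LT 180: heading 180 -> 0
Final: pos=(-133.4,0), heading=0, 16 segment(s) drawn

Segment endpoints: x in {-133.4, -127.2, -116.2, -108.8, -95.9, -88.5, -75.6, -68.2, -55.3, -47.9, -35, -27.6, -14.7, -7.3, 0, 1.3, 5.6}, y in {0, 0, 0, 0, 0, 0, 0, 0, 0, 0, 0, 0, 0, 0, 0, 0}
xmin=-133.4, ymin=0, xmax=5.6, ymax=0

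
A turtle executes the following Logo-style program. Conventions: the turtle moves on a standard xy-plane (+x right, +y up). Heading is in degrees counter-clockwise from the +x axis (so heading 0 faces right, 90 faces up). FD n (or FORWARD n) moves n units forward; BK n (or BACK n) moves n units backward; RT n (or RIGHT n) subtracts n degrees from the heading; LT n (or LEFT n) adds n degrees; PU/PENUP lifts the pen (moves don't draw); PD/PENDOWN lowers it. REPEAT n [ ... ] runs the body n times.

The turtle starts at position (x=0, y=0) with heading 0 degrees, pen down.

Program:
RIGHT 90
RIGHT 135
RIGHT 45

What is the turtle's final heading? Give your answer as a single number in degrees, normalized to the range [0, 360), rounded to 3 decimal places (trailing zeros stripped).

Answer: 90

Derivation:
Executing turtle program step by step:
Start: pos=(0,0), heading=0, pen down
RT 90: heading 0 -> 270
RT 135: heading 270 -> 135
RT 45: heading 135 -> 90
Final: pos=(0,0), heading=90, 0 segment(s) drawn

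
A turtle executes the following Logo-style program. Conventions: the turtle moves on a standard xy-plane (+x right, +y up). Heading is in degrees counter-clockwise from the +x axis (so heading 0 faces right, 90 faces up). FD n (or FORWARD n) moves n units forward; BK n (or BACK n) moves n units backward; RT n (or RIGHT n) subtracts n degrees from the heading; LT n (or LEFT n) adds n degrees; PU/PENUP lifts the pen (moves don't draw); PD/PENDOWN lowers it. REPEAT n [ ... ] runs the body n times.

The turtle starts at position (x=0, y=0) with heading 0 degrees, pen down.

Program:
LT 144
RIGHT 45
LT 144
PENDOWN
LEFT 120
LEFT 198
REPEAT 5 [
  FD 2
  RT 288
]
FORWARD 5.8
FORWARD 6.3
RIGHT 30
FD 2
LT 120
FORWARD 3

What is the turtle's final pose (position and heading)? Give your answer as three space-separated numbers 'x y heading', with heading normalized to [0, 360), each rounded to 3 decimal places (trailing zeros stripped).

Answer: -12.197 -6.824 291

Derivation:
Executing turtle program step by step:
Start: pos=(0,0), heading=0, pen down
LT 144: heading 0 -> 144
RT 45: heading 144 -> 99
LT 144: heading 99 -> 243
PD: pen down
LT 120: heading 243 -> 3
LT 198: heading 3 -> 201
REPEAT 5 [
  -- iteration 1/5 --
  FD 2: (0,0) -> (-1.867,-0.717) [heading=201, draw]
  RT 288: heading 201 -> 273
  -- iteration 2/5 --
  FD 2: (-1.867,-0.717) -> (-1.762,-2.714) [heading=273, draw]
  RT 288: heading 273 -> 345
  -- iteration 3/5 --
  FD 2: (-1.762,-2.714) -> (0.169,-3.232) [heading=345, draw]
  RT 288: heading 345 -> 57
  -- iteration 4/5 --
  FD 2: (0.169,-3.232) -> (1.259,-1.554) [heading=57, draw]
  RT 288: heading 57 -> 129
  -- iteration 5/5 --
  FD 2: (1.259,-1.554) -> (0,0) [heading=129, draw]
  RT 288: heading 129 -> 201
]
FD 5.8: (0,0) -> (-5.415,-2.079) [heading=201, draw]
FD 6.3: (-5.415,-2.079) -> (-11.296,-4.336) [heading=201, draw]
RT 30: heading 201 -> 171
FD 2: (-11.296,-4.336) -> (-13.272,-4.023) [heading=171, draw]
LT 120: heading 171 -> 291
FD 3: (-13.272,-4.023) -> (-12.197,-6.824) [heading=291, draw]
Final: pos=(-12.197,-6.824), heading=291, 9 segment(s) drawn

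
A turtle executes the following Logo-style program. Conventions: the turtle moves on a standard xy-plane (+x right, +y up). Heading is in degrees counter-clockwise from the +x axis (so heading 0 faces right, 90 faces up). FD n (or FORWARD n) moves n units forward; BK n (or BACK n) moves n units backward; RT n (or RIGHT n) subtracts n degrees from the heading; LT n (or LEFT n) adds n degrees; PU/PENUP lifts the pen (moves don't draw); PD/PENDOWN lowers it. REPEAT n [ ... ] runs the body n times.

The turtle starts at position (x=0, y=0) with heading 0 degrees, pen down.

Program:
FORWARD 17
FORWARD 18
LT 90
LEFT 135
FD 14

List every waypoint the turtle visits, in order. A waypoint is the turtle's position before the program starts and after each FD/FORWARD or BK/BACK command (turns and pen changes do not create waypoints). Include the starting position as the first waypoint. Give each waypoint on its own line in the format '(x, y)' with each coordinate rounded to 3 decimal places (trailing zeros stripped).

Answer: (0, 0)
(17, 0)
(35, 0)
(25.101, -9.899)

Derivation:
Executing turtle program step by step:
Start: pos=(0,0), heading=0, pen down
FD 17: (0,0) -> (17,0) [heading=0, draw]
FD 18: (17,0) -> (35,0) [heading=0, draw]
LT 90: heading 0 -> 90
LT 135: heading 90 -> 225
FD 14: (35,0) -> (25.101,-9.899) [heading=225, draw]
Final: pos=(25.101,-9.899), heading=225, 3 segment(s) drawn
Waypoints (4 total):
(0, 0)
(17, 0)
(35, 0)
(25.101, -9.899)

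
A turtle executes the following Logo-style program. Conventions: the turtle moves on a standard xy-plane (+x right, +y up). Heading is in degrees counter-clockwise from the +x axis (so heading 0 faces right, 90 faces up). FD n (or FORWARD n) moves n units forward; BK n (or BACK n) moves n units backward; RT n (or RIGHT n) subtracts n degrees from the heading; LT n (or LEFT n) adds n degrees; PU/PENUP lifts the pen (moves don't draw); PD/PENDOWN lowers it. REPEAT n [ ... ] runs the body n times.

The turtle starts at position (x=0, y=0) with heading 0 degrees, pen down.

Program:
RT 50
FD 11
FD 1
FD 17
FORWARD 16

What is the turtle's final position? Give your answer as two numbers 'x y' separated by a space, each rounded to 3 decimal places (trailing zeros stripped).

Executing turtle program step by step:
Start: pos=(0,0), heading=0, pen down
RT 50: heading 0 -> 310
FD 11: (0,0) -> (7.071,-8.426) [heading=310, draw]
FD 1: (7.071,-8.426) -> (7.713,-9.193) [heading=310, draw]
FD 17: (7.713,-9.193) -> (18.641,-22.215) [heading=310, draw]
FD 16: (18.641,-22.215) -> (28.925,-34.472) [heading=310, draw]
Final: pos=(28.925,-34.472), heading=310, 4 segment(s) drawn

Answer: 28.925 -34.472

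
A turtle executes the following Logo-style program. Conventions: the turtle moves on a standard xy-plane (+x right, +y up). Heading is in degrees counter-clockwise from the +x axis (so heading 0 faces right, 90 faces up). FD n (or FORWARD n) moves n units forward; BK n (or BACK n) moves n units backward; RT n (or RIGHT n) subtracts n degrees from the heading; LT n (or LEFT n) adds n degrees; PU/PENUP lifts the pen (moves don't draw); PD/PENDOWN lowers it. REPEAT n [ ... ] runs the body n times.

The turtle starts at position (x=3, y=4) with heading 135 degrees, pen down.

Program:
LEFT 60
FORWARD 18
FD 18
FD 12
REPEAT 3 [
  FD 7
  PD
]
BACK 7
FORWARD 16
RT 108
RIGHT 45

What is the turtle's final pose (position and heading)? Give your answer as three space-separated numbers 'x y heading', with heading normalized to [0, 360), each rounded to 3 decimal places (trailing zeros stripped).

Executing turtle program step by step:
Start: pos=(3,4), heading=135, pen down
LT 60: heading 135 -> 195
FD 18: (3,4) -> (-14.387,-0.659) [heading=195, draw]
FD 18: (-14.387,-0.659) -> (-31.773,-5.317) [heading=195, draw]
FD 12: (-31.773,-5.317) -> (-43.364,-8.423) [heading=195, draw]
REPEAT 3 [
  -- iteration 1/3 --
  FD 7: (-43.364,-8.423) -> (-50.126,-10.235) [heading=195, draw]
  PD: pen down
  -- iteration 2/3 --
  FD 7: (-50.126,-10.235) -> (-56.887,-12.047) [heading=195, draw]
  PD: pen down
  -- iteration 3/3 --
  FD 7: (-56.887,-12.047) -> (-63.649,-13.859) [heading=195, draw]
  PD: pen down
]
BK 7: (-63.649,-13.859) -> (-56.887,-12.047) [heading=195, draw]
FD 16: (-56.887,-12.047) -> (-72.342,-16.188) [heading=195, draw]
RT 108: heading 195 -> 87
RT 45: heading 87 -> 42
Final: pos=(-72.342,-16.188), heading=42, 8 segment(s) drawn

Answer: -72.342 -16.188 42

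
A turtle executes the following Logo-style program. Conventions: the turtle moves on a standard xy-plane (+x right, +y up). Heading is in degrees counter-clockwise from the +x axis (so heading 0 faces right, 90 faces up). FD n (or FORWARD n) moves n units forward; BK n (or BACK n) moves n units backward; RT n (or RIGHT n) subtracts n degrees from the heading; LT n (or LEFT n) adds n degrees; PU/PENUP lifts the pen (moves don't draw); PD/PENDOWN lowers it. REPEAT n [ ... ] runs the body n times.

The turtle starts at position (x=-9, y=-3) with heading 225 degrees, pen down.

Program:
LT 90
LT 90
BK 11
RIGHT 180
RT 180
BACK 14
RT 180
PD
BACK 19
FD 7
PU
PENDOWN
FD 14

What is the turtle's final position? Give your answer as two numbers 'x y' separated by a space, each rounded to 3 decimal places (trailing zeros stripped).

Executing turtle program step by step:
Start: pos=(-9,-3), heading=225, pen down
LT 90: heading 225 -> 315
LT 90: heading 315 -> 45
BK 11: (-9,-3) -> (-16.778,-10.778) [heading=45, draw]
RT 180: heading 45 -> 225
RT 180: heading 225 -> 45
BK 14: (-16.778,-10.778) -> (-26.678,-20.678) [heading=45, draw]
RT 180: heading 45 -> 225
PD: pen down
BK 19: (-26.678,-20.678) -> (-13.243,-7.243) [heading=225, draw]
FD 7: (-13.243,-7.243) -> (-18.192,-12.192) [heading=225, draw]
PU: pen up
PD: pen down
FD 14: (-18.192,-12.192) -> (-28.092,-22.092) [heading=225, draw]
Final: pos=(-28.092,-22.092), heading=225, 5 segment(s) drawn

Answer: -28.092 -22.092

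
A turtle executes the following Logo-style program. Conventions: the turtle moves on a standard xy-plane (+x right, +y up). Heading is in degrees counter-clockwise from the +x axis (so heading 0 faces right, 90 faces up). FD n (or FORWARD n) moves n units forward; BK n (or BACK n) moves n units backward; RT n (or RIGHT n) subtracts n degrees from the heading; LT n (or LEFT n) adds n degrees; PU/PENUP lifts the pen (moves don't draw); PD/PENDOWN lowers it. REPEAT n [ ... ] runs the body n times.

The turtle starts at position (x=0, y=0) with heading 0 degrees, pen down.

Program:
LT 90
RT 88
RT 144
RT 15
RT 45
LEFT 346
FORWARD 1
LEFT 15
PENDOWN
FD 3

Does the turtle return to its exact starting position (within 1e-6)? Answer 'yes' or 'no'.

Answer: no

Derivation:
Executing turtle program step by step:
Start: pos=(0,0), heading=0, pen down
LT 90: heading 0 -> 90
RT 88: heading 90 -> 2
RT 144: heading 2 -> 218
RT 15: heading 218 -> 203
RT 45: heading 203 -> 158
LT 346: heading 158 -> 144
FD 1: (0,0) -> (-0.809,0.588) [heading=144, draw]
LT 15: heading 144 -> 159
PD: pen down
FD 3: (-0.809,0.588) -> (-3.61,1.663) [heading=159, draw]
Final: pos=(-3.61,1.663), heading=159, 2 segment(s) drawn

Start position: (0, 0)
Final position: (-3.61, 1.663)
Distance = 3.974; >= 1e-6 -> NOT closed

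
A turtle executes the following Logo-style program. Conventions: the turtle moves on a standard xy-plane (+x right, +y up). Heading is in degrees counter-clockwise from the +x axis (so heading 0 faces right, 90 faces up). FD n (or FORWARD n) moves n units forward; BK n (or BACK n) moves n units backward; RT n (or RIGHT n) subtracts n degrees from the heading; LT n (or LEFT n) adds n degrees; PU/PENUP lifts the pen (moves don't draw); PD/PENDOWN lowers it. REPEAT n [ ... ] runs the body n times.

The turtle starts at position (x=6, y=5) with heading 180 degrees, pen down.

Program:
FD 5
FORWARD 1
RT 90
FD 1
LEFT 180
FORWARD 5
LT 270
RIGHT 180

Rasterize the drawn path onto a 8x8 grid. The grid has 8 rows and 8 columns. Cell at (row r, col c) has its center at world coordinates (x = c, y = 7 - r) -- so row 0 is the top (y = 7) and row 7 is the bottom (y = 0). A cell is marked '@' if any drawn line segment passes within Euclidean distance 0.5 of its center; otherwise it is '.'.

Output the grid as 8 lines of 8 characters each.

Answer: ........
@.......
@@@@@@@.
@.......
@.......
@.......
@.......
........

Derivation:
Segment 0: (6,5) -> (1,5)
Segment 1: (1,5) -> (0,5)
Segment 2: (0,5) -> (0,6)
Segment 3: (0,6) -> (-0,1)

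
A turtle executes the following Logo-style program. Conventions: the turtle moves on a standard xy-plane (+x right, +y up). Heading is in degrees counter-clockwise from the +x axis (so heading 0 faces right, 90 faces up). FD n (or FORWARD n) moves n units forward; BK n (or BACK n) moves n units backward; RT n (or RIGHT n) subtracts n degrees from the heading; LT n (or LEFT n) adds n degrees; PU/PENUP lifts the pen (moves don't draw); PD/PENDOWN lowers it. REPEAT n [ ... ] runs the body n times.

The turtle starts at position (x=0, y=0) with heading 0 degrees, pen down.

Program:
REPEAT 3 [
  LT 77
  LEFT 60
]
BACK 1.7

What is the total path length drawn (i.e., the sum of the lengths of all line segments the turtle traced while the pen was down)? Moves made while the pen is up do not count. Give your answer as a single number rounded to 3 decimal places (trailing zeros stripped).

Executing turtle program step by step:
Start: pos=(0,0), heading=0, pen down
REPEAT 3 [
  -- iteration 1/3 --
  LT 77: heading 0 -> 77
  LT 60: heading 77 -> 137
  -- iteration 2/3 --
  LT 77: heading 137 -> 214
  LT 60: heading 214 -> 274
  -- iteration 3/3 --
  LT 77: heading 274 -> 351
  LT 60: heading 351 -> 51
]
BK 1.7: (0,0) -> (-1.07,-1.321) [heading=51, draw]
Final: pos=(-1.07,-1.321), heading=51, 1 segment(s) drawn

Segment lengths:
  seg 1: (0,0) -> (-1.07,-1.321), length = 1.7
Total = 1.7

Answer: 1.7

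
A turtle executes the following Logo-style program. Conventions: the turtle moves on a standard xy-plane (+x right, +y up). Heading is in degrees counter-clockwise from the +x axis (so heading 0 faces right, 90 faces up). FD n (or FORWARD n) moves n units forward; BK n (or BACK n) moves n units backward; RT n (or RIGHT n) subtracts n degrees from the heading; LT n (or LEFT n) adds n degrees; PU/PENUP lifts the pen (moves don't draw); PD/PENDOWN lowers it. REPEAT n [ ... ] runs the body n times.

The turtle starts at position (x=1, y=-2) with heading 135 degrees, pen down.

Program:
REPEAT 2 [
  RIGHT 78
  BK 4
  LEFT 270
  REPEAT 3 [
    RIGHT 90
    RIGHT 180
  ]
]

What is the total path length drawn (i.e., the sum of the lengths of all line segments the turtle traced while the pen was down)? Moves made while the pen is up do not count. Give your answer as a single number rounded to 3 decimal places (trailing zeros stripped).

Executing turtle program step by step:
Start: pos=(1,-2), heading=135, pen down
REPEAT 2 [
  -- iteration 1/2 --
  RT 78: heading 135 -> 57
  BK 4: (1,-2) -> (-1.179,-5.355) [heading=57, draw]
  LT 270: heading 57 -> 327
  REPEAT 3 [
    -- iteration 1/3 --
    RT 90: heading 327 -> 237
    RT 180: heading 237 -> 57
    -- iteration 2/3 --
    RT 90: heading 57 -> 327
    RT 180: heading 327 -> 147
    -- iteration 3/3 --
    RT 90: heading 147 -> 57
    RT 180: heading 57 -> 237
  ]
  -- iteration 2/2 --
  RT 78: heading 237 -> 159
  BK 4: (-1.179,-5.355) -> (2.556,-6.788) [heading=159, draw]
  LT 270: heading 159 -> 69
  REPEAT 3 [
    -- iteration 1/3 --
    RT 90: heading 69 -> 339
    RT 180: heading 339 -> 159
    -- iteration 2/3 --
    RT 90: heading 159 -> 69
    RT 180: heading 69 -> 249
    -- iteration 3/3 --
    RT 90: heading 249 -> 159
    RT 180: heading 159 -> 339
  ]
]
Final: pos=(2.556,-6.788), heading=339, 2 segment(s) drawn

Segment lengths:
  seg 1: (1,-2) -> (-1.179,-5.355), length = 4
  seg 2: (-1.179,-5.355) -> (2.556,-6.788), length = 4
Total = 8

Answer: 8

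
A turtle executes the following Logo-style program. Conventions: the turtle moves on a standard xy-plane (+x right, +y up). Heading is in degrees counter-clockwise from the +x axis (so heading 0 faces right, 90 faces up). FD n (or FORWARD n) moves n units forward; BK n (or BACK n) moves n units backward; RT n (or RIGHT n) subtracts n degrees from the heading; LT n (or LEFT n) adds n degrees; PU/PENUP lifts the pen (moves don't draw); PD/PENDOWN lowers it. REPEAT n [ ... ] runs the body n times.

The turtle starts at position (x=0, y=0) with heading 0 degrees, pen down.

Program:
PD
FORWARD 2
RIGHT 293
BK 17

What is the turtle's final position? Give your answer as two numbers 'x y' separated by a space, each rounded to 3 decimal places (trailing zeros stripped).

Answer: -4.642 -15.649

Derivation:
Executing turtle program step by step:
Start: pos=(0,0), heading=0, pen down
PD: pen down
FD 2: (0,0) -> (2,0) [heading=0, draw]
RT 293: heading 0 -> 67
BK 17: (2,0) -> (-4.642,-15.649) [heading=67, draw]
Final: pos=(-4.642,-15.649), heading=67, 2 segment(s) drawn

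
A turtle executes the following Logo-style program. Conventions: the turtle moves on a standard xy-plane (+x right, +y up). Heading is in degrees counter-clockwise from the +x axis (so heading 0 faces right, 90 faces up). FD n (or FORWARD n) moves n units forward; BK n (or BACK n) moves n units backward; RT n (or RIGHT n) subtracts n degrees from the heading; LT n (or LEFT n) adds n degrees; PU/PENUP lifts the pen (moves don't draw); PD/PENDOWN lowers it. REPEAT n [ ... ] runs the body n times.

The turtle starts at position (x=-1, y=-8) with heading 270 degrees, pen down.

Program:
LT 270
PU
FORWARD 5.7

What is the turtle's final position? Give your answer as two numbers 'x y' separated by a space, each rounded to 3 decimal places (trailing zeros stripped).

Answer: -6.7 -8

Derivation:
Executing turtle program step by step:
Start: pos=(-1,-8), heading=270, pen down
LT 270: heading 270 -> 180
PU: pen up
FD 5.7: (-1,-8) -> (-6.7,-8) [heading=180, move]
Final: pos=(-6.7,-8), heading=180, 0 segment(s) drawn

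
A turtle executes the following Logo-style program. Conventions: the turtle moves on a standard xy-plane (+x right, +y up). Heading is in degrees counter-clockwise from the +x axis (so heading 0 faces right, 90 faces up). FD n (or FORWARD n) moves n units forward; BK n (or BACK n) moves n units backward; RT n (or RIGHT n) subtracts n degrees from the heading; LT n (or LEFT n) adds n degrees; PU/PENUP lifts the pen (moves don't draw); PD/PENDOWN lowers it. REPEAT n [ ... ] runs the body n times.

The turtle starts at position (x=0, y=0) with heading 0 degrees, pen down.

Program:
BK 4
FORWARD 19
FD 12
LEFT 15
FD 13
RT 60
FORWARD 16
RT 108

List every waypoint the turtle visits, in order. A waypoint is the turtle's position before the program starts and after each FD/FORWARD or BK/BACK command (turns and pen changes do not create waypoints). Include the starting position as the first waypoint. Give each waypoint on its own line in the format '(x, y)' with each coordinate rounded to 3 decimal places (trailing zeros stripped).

Answer: (0, 0)
(-4, 0)
(15, 0)
(27, 0)
(39.557, 3.365)
(50.871, -7.949)

Derivation:
Executing turtle program step by step:
Start: pos=(0,0), heading=0, pen down
BK 4: (0,0) -> (-4,0) [heading=0, draw]
FD 19: (-4,0) -> (15,0) [heading=0, draw]
FD 12: (15,0) -> (27,0) [heading=0, draw]
LT 15: heading 0 -> 15
FD 13: (27,0) -> (39.557,3.365) [heading=15, draw]
RT 60: heading 15 -> 315
FD 16: (39.557,3.365) -> (50.871,-7.949) [heading=315, draw]
RT 108: heading 315 -> 207
Final: pos=(50.871,-7.949), heading=207, 5 segment(s) drawn
Waypoints (6 total):
(0, 0)
(-4, 0)
(15, 0)
(27, 0)
(39.557, 3.365)
(50.871, -7.949)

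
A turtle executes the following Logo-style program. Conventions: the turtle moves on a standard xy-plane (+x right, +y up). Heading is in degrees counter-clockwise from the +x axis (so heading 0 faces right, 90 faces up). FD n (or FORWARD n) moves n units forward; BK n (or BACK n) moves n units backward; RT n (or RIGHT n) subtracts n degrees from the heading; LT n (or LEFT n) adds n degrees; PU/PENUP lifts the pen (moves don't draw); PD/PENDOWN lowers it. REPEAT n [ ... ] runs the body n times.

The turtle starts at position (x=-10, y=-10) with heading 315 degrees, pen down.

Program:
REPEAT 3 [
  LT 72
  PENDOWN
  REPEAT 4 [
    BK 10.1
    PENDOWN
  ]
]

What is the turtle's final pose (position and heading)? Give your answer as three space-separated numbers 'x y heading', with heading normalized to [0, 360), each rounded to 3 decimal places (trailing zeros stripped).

Executing turtle program step by step:
Start: pos=(-10,-10), heading=315, pen down
REPEAT 3 [
  -- iteration 1/3 --
  LT 72: heading 315 -> 27
  PD: pen down
  REPEAT 4 [
    -- iteration 1/4 --
    BK 10.1: (-10,-10) -> (-18.999,-14.585) [heading=27, draw]
    PD: pen down
    -- iteration 2/4 --
    BK 10.1: (-18.999,-14.585) -> (-27.998,-19.171) [heading=27, draw]
    PD: pen down
    -- iteration 3/4 --
    BK 10.1: (-27.998,-19.171) -> (-36.997,-23.756) [heading=27, draw]
    PD: pen down
    -- iteration 4/4 --
    BK 10.1: (-36.997,-23.756) -> (-45.997,-28.341) [heading=27, draw]
    PD: pen down
  ]
  -- iteration 2/3 --
  LT 72: heading 27 -> 99
  PD: pen down
  REPEAT 4 [
    -- iteration 1/4 --
    BK 10.1: (-45.997,-28.341) -> (-44.417,-38.317) [heading=99, draw]
    PD: pen down
    -- iteration 2/4 --
    BK 10.1: (-44.417,-38.317) -> (-42.837,-48.293) [heading=99, draw]
    PD: pen down
    -- iteration 3/4 --
    BK 10.1: (-42.837,-48.293) -> (-41.257,-58.268) [heading=99, draw]
    PD: pen down
    -- iteration 4/4 --
    BK 10.1: (-41.257,-58.268) -> (-39.677,-68.244) [heading=99, draw]
    PD: pen down
  ]
  -- iteration 3/3 --
  LT 72: heading 99 -> 171
  PD: pen down
  REPEAT 4 [
    -- iteration 1/4 --
    BK 10.1: (-39.677,-68.244) -> (-29.701,-69.824) [heading=171, draw]
    PD: pen down
    -- iteration 2/4 --
    BK 10.1: (-29.701,-69.824) -> (-19.725,-71.404) [heading=171, draw]
    PD: pen down
    -- iteration 3/4 --
    BK 10.1: (-19.725,-71.404) -> (-9.75,-72.984) [heading=171, draw]
    PD: pen down
    -- iteration 4/4 --
    BK 10.1: (-9.75,-72.984) -> (0.226,-74.564) [heading=171, draw]
    PD: pen down
  ]
]
Final: pos=(0.226,-74.564), heading=171, 12 segment(s) drawn

Answer: 0.226 -74.564 171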